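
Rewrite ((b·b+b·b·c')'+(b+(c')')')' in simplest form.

((b·b+b·b·c')'+(b+(c')')')'
= ((b·b)'+(b+(c')')')'   [absorption]
= ((b·b)'+(b+c)')'   [double negation]
= (b'+(b+c)')'   [idempotence]
= b·(b+c)   [De Morgan]
= b   [absorption]

b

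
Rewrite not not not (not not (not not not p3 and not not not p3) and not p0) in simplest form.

not not not (not not (not not not p3 and not not not p3) and not p0)
= not not not (not not not not not p3 and not p0)   [idempotence]
= not not not (not not not p3 and not p0)   [double negation]
= not (not not not p3 and not p0)   [double negation]
= not (not p3 and not p0)   [double negation]
= p3 or p0   [De Morgan]

p3 or p0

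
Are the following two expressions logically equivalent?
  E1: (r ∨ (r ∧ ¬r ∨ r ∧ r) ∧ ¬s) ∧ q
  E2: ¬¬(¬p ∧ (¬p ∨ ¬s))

No

E1: (r ∨ (r ∧ ¬r ∨ r ∧ r) ∧ ¬s) ∧ q
    = (r ∨ r ∧ ¬s) ∧ q
    = r ∧ q
E2: ¬¬(¬p ∧ (¬p ∨ ¬s))
    = ¬¬¬p
    = ¬p
These differ: at p=0, q=0, r=0, s=0, E1 = 0 but E2 = 1.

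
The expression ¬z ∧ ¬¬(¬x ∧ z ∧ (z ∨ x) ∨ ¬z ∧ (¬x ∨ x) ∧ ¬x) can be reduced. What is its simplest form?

¬z ∧ ¬¬(¬x ∧ z ∧ (z ∨ x) ∨ ¬z ∧ (¬x ∨ x) ∧ ¬x)
= ¬z ∧ ¬¬(¬x ∧ z ∧ (z ∨ x) ∨ ¬z ∧ ¬x)   — complement / identity
= ¬z ∧ ¬¬(¬x ∧ z ∨ ¬z ∧ ¬x)   — absorption
= ¬z ∧ ¬¬¬x   — distribution
= ¬z ∧ ¬x   — double negation

¬z ∧ ¬x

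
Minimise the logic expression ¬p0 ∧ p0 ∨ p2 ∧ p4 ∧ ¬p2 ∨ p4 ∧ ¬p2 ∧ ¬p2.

¬p0 ∧ p0 ∨ p2 ∧ p4 ∧ ¬p2 ∨ p4 ∧ ¬p2 ∧ ¬p2
= ¬p0 ∧ p0 ∨ p4 ∧ ¬p2   (distribution)
= p4 ∧ ¬p2   (complement / identity)

p4 ∧ ¬p2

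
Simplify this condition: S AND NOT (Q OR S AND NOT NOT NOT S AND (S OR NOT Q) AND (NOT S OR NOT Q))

S AND NOT (Q OR S AND NOT NOT NOT S AND (S OR NOT Q) AND (NOT S OR NOT Q))
= S AND NOT (Q OR S AND NOT S AND (S OR NOT Q) AND (NOT S OR NOT Q))   — double negation
= S AND NOT (Q OR S AND NOT S AND (S AND NOT S OR NOT Q))   — distribution
= S AND NOT (Q OR S AND NOT S)   — absorption
= S AND NOT Q   — complement / identity

S AND NOT Q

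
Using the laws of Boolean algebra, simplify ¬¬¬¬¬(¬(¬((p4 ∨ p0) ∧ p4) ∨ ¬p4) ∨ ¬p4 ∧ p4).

¬p4

¬¬¬¬¬(¬(¬((p4 ∨ p0) ∧ p4) ∨ ¬p4) ∨ ¬p4 ∧ p4)
= ¬¬¬¬¬((p4 ∨ p0) ∧ p4 ∧ p4 ∨ ¬p4 ∧ p4)   — De Morgan
= ¬¬¬¬¬(p4 ∧ p4 ∨ ¬p4 ∧ p4)   — absorption
= ¬¬¬¬¬p4   — distribution
= ¬¬¬p4   — double negation
= ¬p4   — double negation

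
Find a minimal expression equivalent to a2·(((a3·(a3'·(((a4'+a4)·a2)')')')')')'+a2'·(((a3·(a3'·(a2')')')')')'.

a2·(((a3·(a3'·(((a4'+a4)·a2)')')')')')'+a2'·(((a3·(a3'·(a2')')')')')'
= a2·(((a3·(a3'·(a2')')')')')'+a2'·(((a3·(a3'·(a2')')')')')'   (complement / identity)
= (((a3·(a3'·(a2')')')')')'   (distribution)
= (((a3·(a3+a2'))')')'   (De Morgan)
= (a3·(a3+a2'))'   (double negation)
= a3'   (absorption)

a3'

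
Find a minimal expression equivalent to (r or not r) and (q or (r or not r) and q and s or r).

(r or not r) and (q or (r or not r) and q and s or r)
= q or (r or not r) and q and s or r
= q or q and s or r
= q or r

q or r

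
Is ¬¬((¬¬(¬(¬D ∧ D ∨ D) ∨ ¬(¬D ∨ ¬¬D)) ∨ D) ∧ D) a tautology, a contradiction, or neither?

¬¬((¬¬(¬(¬D ∧ D ∨ D) ∨ ¬(¬D ∨ ¬¬D)) ∨ D) ∧ D)
= ¬¬((¬¬(¬(¬D ∧ D ∨ D) ∨ D ∧ ¬D) ∨ D) ∧ D)   — De Morgan
= ¬¬((¬¬¬(¬D ∧ D ∨ D) ∨ D) ∧ D)   — complement / identity
= ¬¬((¬(¬D ∧ D ∨ D) ∨ D) ∧ D)   — double negation
= ¬¬((¬D ∨ D) ∧ D)   — complement / identity
= (¬D ∨ D) ∧ D   — double negation
= D   — complement / identity
This depends on D, so it is not a constant.

neither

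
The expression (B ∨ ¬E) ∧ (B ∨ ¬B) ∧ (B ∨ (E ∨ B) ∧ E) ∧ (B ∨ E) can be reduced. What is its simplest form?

B

(B ∨ ¬E) ∧ (B ∨ ¬B) ∧ (B ∨ (E ∨ B) ∧ E) ∧ (B ∨ E)
= (B ∨ ¬E) ∧ (B ∨ (E ∨ B) ∧ E) ∧ (B ∨ E)
= (B ∨ ¬E) ∧ (B ∨ E) ∧ (B ∨ E)
= (B ∨ ¬E) ∧ (B ∨ E)
= ¬E ∧ E ∨ B
= B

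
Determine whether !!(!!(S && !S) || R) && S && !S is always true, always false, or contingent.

!!(!!(S && !S) || R) && S && !S
= !!(S && !S || R) && S && !S   (double negation)
= (S && !S || R) && S && !S   (double negation)
= S && !S   (absorption)
= false   (complement)

always false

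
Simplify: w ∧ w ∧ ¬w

False

w ∧ w ∧ ¬w
= w ∧ ¬w   (idempotence)
= False   (complement)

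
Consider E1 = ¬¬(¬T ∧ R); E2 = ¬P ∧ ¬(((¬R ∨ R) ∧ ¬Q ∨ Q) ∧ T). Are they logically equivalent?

E1: ¬¬(¬T ∧ R)
    = ¬T ∧ R   [double negation]
E2: ¬P ∧ ¬(((¬R ∨ R) ∧ ¬Q ∨ Q) ∧ T)
    = ¬P ∧ ¬((¬Q ∨ Q) ∧ T)   [complement / identity]
    = ¬P ∧ ¬T   [complement / identity]
These differ: at P=0, Q=1, R=0, T=0, E1 = 0 but E2 = 1.

No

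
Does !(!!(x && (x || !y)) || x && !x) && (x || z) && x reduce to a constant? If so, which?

yes, False

!(!!(x && (x || !y)) || x && !x) && (x || z) && x
= !(!!(x && (x || !y)) || x && !x) && x   [absorption]
= !!!(x && (x || !y)) && x   [complement / identity]
= !!!x && x   [absorption]
= !x && x   [double negation]
= false   [complement]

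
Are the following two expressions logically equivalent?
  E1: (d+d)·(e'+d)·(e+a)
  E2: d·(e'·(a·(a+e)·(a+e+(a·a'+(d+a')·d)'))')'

E1: (d+d)·(e'+d)·(e+a)
    = (d+d·e')·(e+a)   — distribution
    = d·(e+a)   — absorption
E2: d·(e'·(a·(a+e)·(a+e+(a·a'+(d+a')·d)'))')'
    = d·(e'·(a·(a+e)·(a+e+(a·a'+d)'))')'   — absorption
    = d·(e'·(a·(a+e)·(a+e+d'))')'   — complement / identity
    = d·(e'·(a·(a+e))')'   — absorption
    = d·(e'·a')'   — absorption
    = d·(e+a)   — De Morgan
Both reduce to d·(e+a), so they are equivalent.

Yes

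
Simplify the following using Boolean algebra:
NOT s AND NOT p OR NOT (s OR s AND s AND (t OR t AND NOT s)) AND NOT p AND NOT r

NOT s AND NOT p

NOT s AND NOT p OR NOT (s OR s AND s AND (t OR t AND NOT s)) AND NOT p AND NOT r
= NOT s AND NOT p OR NOT (s OR s AND s AND t) AND NOT p AND NOT r   (absorption)
= NOT s AND NOT p OR NOT (s OR s AND t) AND NOT p AND NOT r   (idempotence)
= NOT s AND NOT p OR NOT s AND NOT p AND NOT r   (absorption)
= NOT s AND NOT p   (absorption)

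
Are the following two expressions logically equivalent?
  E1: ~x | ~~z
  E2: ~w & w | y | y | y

No

E1: ~x | ~~z
    = ~x | z   [double negation]
E2: ~w & w | y | y | y
    = y | y | y   [complement / identity]
    = y | y   [idempotence]
    = y   [idempotence]
These differ: at w=0, x=0, y=0, z=0, E1 = 1 but E2 = 0.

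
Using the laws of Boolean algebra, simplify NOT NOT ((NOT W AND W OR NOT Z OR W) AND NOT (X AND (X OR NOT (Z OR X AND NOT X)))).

NOT NOT ((NOT W AND W OR NOT Z OR W) AND NOT (X AND (X OR NOT (Z OR X AND NOT X))))
= NOT NOT ((NOT W AND W OR NOT Z OR W) AND NOT (X AND (X OR NOT Z)))
= NOT NOT ((NOT W AND W OR NOT Z OR W) AND NOT X)
= NOT NOT ((NOT Z OR W) AND NOT X)
= (NOT Z OR W) AND NOT X

(NOT Z OR W) AND NOT X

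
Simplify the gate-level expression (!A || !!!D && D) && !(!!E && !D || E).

(!A || !!!D && D) && !(!!E && !D || E)
= (!A || !!!D && D) && !(E && !D || E)   — double negation
= (!A || !D && D) && !(E && !D || E)   — double negation
= !A && !(E && !D || E)   — complement / identity
= !A && !E   — absorption

!A && !E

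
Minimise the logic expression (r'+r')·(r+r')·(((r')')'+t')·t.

(r'+r')·(r+r')·(((r')')'+t')·t
= (r'+r')·(r+r')·(r'+t')·t   [double negation]
= (r'+r')·(r'+t')·t   [complement / identity]
= (r'+r'·t')·t   [distribution]
= r'·t   [absorption]

r'·t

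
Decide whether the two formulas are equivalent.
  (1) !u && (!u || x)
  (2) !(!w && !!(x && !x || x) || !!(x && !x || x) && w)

No

E1: !u && (!u || x)
    = !u   — absorption
E2: !(!w && !!(x && !x || x) || !!(x && !x || x) && w)
    = !!!(x && !x || x)   — distribution
    = !!!x   — complement / identity
    = !x   — double negation
These differ: at u=1, w=0, x=0, E1 = 0 but E2 = 1.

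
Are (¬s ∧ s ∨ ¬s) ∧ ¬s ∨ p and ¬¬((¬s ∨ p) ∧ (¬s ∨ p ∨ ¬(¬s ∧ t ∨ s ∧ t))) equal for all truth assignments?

E1: (¬s ∧ s ∨ ¬s) ∧ ¬s ∨ p
    = ¬s ∧ ¬s ∨ p   (complement / identity)
    = ¬s ∨ p   (idempotence)
E2: ¬¬((¬s ∨ p) ∧ (¬s ∨ p ∨ ¬(¬s ∧ t ∨ s ∧ t)))
    = (¬s ∨ p) ∧ (¬s ∨ p ∨ ¬(¬s ∧ t ∨ s ∧ t))   (double negation)
    = (¬s ∨ p) ∧ (¬s ∨ p ∨ ¬t)   (distribution)
    = ¬s ∨ p   (absorption)
Both reduce to ¬s ∨ p, so they are equivalent.

Yes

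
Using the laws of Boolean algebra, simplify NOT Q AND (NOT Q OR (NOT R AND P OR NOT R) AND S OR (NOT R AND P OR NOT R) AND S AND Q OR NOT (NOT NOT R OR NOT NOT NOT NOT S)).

NOT Q

NOT Q AND (NOT Q OR (NOT R AND P OR NOT R) AND S OR (NOT R AND P OR NOT R) AND S AND Q OR NOT (NOT NOT R OR NOT NOT NOT NOT S))
= NOT Q AND (NOT Q OR (NOT R AND P OR NOT R) AND S OR NOT (NOT NOT R OR NOT NOT NOT NOT S))   [absorption]
= NOT Q AND (NOT Q OR NOT R AND S OR NOT (NOT NOT R OR NOT NOT NOT NOT S))   [absorption]
= NOT Q AND (NOT Q OR NOT R AND S OR NOT (NOT NOT R OR NOT NOT S))   [double negation]
= NOT Q AND (NOT Q OR NOT R AND S OR NOT R AND NOT S)   [De Morgan]
= NOT Q AND (NOT Q OR NOT R)   [distribution]
= NOT Q   [absorption]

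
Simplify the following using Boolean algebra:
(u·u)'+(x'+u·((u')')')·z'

(u·u)'+(x'+u·((u')')')·z'
= (u·u)'+(x'+u·u')·z'
= u'+(x'+u·u')·z'
= u'+x'·z'

u'+x'·z'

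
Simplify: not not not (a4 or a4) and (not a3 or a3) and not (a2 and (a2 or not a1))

not not not (a4 or a4) and (not a3 or a3) and not (a2 and (a2 or not a1))
= not (a4 or a4) and (not a3 or a3) and not (a2 and (a2 or not a1))
= not (a4 or a4) and not (a2 and (a2 or not a1))
= not a4 and not (a2 and (a2 or not a1))
= not a4 and not a2

not a4 and not a2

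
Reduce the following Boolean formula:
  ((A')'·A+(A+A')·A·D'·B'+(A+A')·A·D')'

A'

((A')'·A+(A+A')·A·D'·B'+(A+A')·A·D')'
= ((A')'·A+(A+A')·A·D')'
= ((A')'·A+A·D')'
= (A·A+A·D')'
= (A·(A+D'))'
= A'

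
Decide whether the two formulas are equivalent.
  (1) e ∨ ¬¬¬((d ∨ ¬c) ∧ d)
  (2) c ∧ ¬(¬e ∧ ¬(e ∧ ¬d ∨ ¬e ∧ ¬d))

No

E1: e ∨ ¬¬¬((d ∨ ¬c) ∧ d)
    = e ∨ ¬((d ∨ ¬c) ∧ d)   (double negation)
    = e ∨ ¬d   (absorption)
E2: c ∧ ¬(¬e ∧ ¬(e ∧ ¬d ∨ ¬e ∧ ¬d))
    = c ∧ ¬(¬e ∧ ¬¬d)   (distribution)
    = c ∧ (e ∨ ¬d)   (De Morgan)
These differ: at c=0, d=0, e=1, E1 = 1 but E2 = 0.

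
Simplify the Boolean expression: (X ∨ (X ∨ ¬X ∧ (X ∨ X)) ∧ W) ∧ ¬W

X ∧ ¬W

(X ∨ (X ∨ ¬X ∧ (X ∨ X)) ∧ W) ∧ ¬W
= (X ∨ (X ∨ ¬X ∧ X) ∧ W) ∧ ¬W   [idempotence]
= (X ∨ X ∧ W) ∧ ¬W   [complement / identity]
= X ∧ ¬W   [absorption]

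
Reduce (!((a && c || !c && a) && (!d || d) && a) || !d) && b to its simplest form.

(!a || !d) && b

(!((a && c || !c && a) && (!d || d) && a) || !d) && b
= (!(a && (!d || d) && a) || !d) && b
= (!(a && a) || !d) && b
= (!a || !d) && b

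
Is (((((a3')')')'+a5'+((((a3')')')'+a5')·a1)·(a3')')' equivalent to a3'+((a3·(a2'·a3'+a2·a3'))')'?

E1: (((((a3')')')'+a5'+((((a3')')')'+a5')·a1)·(a3')')'
    = (((((a3')')')'+a5')·(a3')')'
    = (((a3')'+a5')·(a3')')'
    = ((a3')')'
    = a3'
E2: a3'+((a3·(a2'·a3'+a2·a3'))')'
    = a3'+a3·(a2'·a3'+a2·a3')
    = a3'+a3·a3'
    = a3'
Both reduce to a3', so they are equivalent.

Yes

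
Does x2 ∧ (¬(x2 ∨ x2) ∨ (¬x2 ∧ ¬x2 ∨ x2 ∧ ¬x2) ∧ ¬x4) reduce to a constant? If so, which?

x2 ∧ (¬(x2 ∨ x2) ∨ (¬x2 ∧ ¬x2 ∨ x2 ∧ ¬x2) ∧ ¬x4)
= x2 ∧ (¬(x2 ∨ x2) ∨ ¬x2 ∧ ¬x4)   [distribution]
= x2 ∧ (¬x2 ∨ ¬x2 ∧ ¬x4)   [idempotence]
= x2 ∧ ¬x2   [absorption]
= False   [complement]

yes, False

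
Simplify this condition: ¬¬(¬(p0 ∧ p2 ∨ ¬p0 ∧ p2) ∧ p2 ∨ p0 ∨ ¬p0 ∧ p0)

p0

¬¬(¬(p0 ∧ p2 ∨ ¬p0 ∧ p2) ∧ p2 ∨ p0 ∨ ¬p0 ∧ p0)
= ¬¬(¬p2 ∧ p2 ∨ p0 ∨ ¬p0 ∧ p0)   (distribution)
= ¬¬(p0 ∨ ¬p0 ∧ p0)   (complement / identity)
= p0 ∨ ¬p0 ∧ p0   (double negation)
= p0   (complement / identity)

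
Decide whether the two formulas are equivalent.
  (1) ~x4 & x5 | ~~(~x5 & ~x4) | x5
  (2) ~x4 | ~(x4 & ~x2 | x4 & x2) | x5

Yes

E1: ~x4 & x5 | ~~(~x5 & ~x4) | x5
    = ~x4 & x5 | ~x5 & ~x4 | x5   — double negation
    = ~x4 | x5   — distribution
E2: ~x4 | ~(x4 & ~x2 | x4 & x2) | x5
    = ~x4 | ~x4 | x5   — distribution
    = ~x4 | x5   — idempotence
Both reduce to ~x4 | x5, so they are equivalent.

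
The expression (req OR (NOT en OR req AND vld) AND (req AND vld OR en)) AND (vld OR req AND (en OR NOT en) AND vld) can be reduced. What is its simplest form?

(req OR (NOT en OR req AND vld) AND (req AND vld OR en)) AND (vld OR req AND (en OR NOT en) AND vld)
= (req OR NOT en AND en OR req AND vld) AND (vld OR req AND (en OR NOT en) AND vld)
= (req OR NOT en AND en OR req AND vld) AND (vld OR req AND vld)
= (req OR req AND vld) AND (vld OR req AND vld)
= req AND vld OR req AND vld
= req AND vld

req AND vld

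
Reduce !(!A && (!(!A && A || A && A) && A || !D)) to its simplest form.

A || D

!(!A && (!(!A && A || A && A) && A || !D))
= !(!A && (!A && A || !D))   (distribution)
= !(!A && !D)   (complement / identity)
= A || D   (De Morgan)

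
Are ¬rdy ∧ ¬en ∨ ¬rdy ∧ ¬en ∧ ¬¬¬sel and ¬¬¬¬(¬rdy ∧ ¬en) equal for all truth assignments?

E1: ¬rdy ∧ ¬en ∨ ¬rdy ∧ ¬en ∧ ¬¬¬sel
    = ¬rdy ∧ ¬en ∨ ¬rdy ∧ ¬en ∧ ¬sel   [double negation]
    = ¬rdy ∧ ¬en   [absorption]
E2: ¬¬¬¬(¬rdy ∧ ¬en)
    = ¬¬(¬rdy ∧ ¬en)   [double negation]
    = ¬rdy ∧ ¬en   [double negation]
Both reduce to ¬rdy ∧ ¬en, so they are equivalent.

Yes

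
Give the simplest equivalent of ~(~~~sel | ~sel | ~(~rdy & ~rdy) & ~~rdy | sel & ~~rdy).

sel & ~rdy

~(~~~sel | ~sel | ~(~rdy & ~rdy) & ~~rdy | sel & ~~rdy)
= ~(~sel | ~sel | ~(~rdy & ~rdy) & ~~rdy | sel & ~~rdy)   (double negation)
= ~(~sel | ~sel | ~~rdy & ~~rdy | sel & ~~rdy)   (idempotence)
= ~(~sel | ~sel | (~~rdy | sel) & ~~rdy)   (distribution)
= ~(~sel | (~~rdy | sel) & ~~rdy)   (idempotence)
= ~(~sel | ~~rdy)   (absorption)
= sel & ~rdy   (De Morgan)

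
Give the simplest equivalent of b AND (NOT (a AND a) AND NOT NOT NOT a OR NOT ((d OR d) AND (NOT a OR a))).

b AND (NOT a OR NOT d)

b AND (NOT (a AND a) AND NOT NOT NOT a OR NOT ((d OR d) AND (NOT a OR a)))
= b AND (NOT (a AND a) AND NOT NOT NOT a OR NOT (d OR d))   (complement / identity)
= b AND (NOT (a AND a) AND NOT a OR NOT (d OR d))   (double negation)
= b AND (NOT a AND NOT a OR NOT (d OR d))   (idempotence)
= b AND (NOT a AND NOT a OR NOT d)   (idempotence)
= b AND (NOT a OR NOT d)   (idempotence)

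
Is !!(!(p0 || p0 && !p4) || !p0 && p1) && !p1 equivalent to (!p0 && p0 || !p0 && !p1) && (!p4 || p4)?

Yes

E1: !!(!(p0 || p0 && !p4) || !p0 && p1) && !p1
    = !!(!p0 || !p0 && p1) && !p1   [absorption]
    = !!!p0 && !p1   [absorption]
    = !p0 && !p1   [double negation]
E2: (!p0 && p0 || !p0 && !p1) && (!p4 || p4)
    = !p0 && p0 || !p0 && !p1   [complement / identity]
    = !p0 && !p1   [complement / identity]
Both reduce to !p0 && !p1, so they are equivalent.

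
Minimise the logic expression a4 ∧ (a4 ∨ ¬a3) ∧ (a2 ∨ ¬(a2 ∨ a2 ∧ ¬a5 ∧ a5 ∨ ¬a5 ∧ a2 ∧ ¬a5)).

a4

a4 ∧ (a4 ∨ ¬a3) ∧ (a2 ∨ ¬(a2 ∨ a2 ∧ ¬a5 ∧ a5 ∨ ¬a5 ∧ a2 ∧ ¬a5))
= a4 ∧ (a4 ∨ ¬a3) ∧ (a2 ∨ ¬(a2 ∨ a2 ∧ ¬a5))
= a4 ∧ (a4 ∨ ¬a3) ∧ (a2 ∨ ¬a2)
= a4 ∧ (a4 ∨ ¬a3)
= a4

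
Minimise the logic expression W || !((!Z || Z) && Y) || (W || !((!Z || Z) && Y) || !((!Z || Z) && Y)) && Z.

W || !((!Z || Z) && Y) || (W || !((!Z || Z) && Y) || !((!Z || Z) && Y)) && Z
= W || !((!Z || Z) && Y) || (W || !((!Z || Z) && Y)) && Z
= W || !((!Z || Z) && Y)
= W || !Y

W || !Y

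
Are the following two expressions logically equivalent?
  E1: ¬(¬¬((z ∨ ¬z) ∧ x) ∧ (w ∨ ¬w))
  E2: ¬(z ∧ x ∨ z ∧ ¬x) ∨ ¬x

E1: ¬(¬¬((z ∨ ¬z) ∧ x) ∧ (w ∨ ¬w))
    = ¬(¬¬x ∧ (w ∨ ¬w))
    = ¬¬¬x
    = ¬x
E2: ¬(z ∧ x ∨ z ∧ ¬x) ∨ ¬x
    = ¬z ∨ ¬x
These differ: at w=0, x=1, z=0, E1 = 0 but E2 = 1.

No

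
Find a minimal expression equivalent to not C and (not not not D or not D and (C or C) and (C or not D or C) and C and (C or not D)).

not C and not D

not C and (not not not D or not D and (C or C) and (C or not D or C) and C and (C or not D))
= not C and (not not not D or not D and (C and (C or not D) or C) and C and (C or not D))
= not C and (not not not D or not D and C and (C or not D))
= not C and (not not not D or not D and C)
= not C and (not D or not D and C)
= not C and not D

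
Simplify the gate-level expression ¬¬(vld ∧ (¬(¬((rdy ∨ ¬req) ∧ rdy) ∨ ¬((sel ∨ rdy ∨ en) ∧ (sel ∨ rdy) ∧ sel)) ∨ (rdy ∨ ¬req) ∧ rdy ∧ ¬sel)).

¬¬(vld ∧ (¬(¬((rdy ∨ ¬req) ∧ rdy) ∨ ¬((sel ∨ rdy ∨ en) ∧ (sel ∨ rdy) ∧ sel)) ∨ (rdy ∨ ¬req) ∧ rdy ∧ ¬sel))
= vld ∧ (¬(¬((rdy ∨ ¬req) ∧ rdy) ∨ ¬((sel ∨ rdy ∨ en) ∧ (sel ∨ rdy) ∧ sel)) ∨ (rdy ∨ ¬req) ∧ rdy ∧ ¬sel)   — double negation
= vld ∧ (¬(¬((rdy ∨ ¬req) ∧ rdy) ∨ ¬((sel ∨ rdy) ∧ sel)) ∨ (rdy ∨ ¬req) ∧ rdy ∧ ¬sel)   — absorption
= vld ∧ ((rdy ∨ ¬req) ∧ rdy ∧ (sel ∨ rdy) ∧ sel ∨ (rdy ∨ ¬req) ∧ rdy ∧ ¬sel)   — De Morgan
= vld ∧ ((rdy ∨ ¬req) ∧ rdy ∧ sel ∨ (rdy ∨ ¬req) ∧ rdy ∧ ¬sel)   — absorption
= vld ∧ (rdy ∨ ¬req) ∧ rdy   — distribution
= vld ∧ rdy   — absorption

vld ∧ rdy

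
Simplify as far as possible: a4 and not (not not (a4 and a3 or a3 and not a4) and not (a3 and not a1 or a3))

a4

a4 and not (not not (a4 and a3 or a3 and not a4) and not (a3 and not a1 or a3))
= a4 and not (not not a3 and not (a3 and not a1 or a3))
= a4 and not (not not a3 and not a3)
= a4 and (not a3 or a3)
= a4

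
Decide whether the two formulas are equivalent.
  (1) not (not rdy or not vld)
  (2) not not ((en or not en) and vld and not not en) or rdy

E1: not (not rdy or not vld)
    = rdy and vld
E2: not not ((en or not en) and vld and not not en) or rdy
    = (en or not en) and vld and not not en or rdy
    = vld and not not en or rdy
    = vld and en or rdy
These differ: at en=1, rdy=1, vld=0, E1 = 0 but E2 = 1.

No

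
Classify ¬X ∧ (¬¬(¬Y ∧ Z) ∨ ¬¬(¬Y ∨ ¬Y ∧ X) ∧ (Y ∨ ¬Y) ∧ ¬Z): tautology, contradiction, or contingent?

contingent

¬X ∧ (¬¬(¬Y ∧ Z) ∨ ¬¬(¬Y ∨ ¬Y ∧ X) ∧ (Y ∨ ¬Y) ∧ ¬Z)
= ¬X ∧ (¬¬(¬Y ∧ Z) ∨ (¬Y ∨ ¬Y ∧ X) ∧ (Y ∨ ¬Y) ∧ ¬Z)   [double negation]
= ¬X ∧ (¬Y ∧ Z ∨ (¬Y ∨ ¬Y ∧ X) ∧ (Y ∨ ¬Y) ∧ ¬Z)   [double negation]
= ¬X ∧ (¬Y ∧ Z ∨ ¬Y ∧ (Y ∨ ¬Y) ∧ ¬Z)   [absorption]
= ¬X ∧ (¬Y ∧ Z ∨ ¬Y ∧ ¬Z)   [complement / identity]
= ¬X ∧ ¬Y   [distribution]
This depends on X, Y, so it is not a constant.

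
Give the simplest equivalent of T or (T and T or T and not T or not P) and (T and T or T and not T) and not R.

T or (T and T or T and not T or not P) and (T and T or T and not T) and not R
= T or (T and T or T and not T) and not R   [absorption]
= T or T and not R   [distribution]
= T   [absorption]

T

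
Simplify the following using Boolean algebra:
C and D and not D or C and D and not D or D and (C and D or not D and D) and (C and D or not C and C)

C and D

C and D and not D or C and D and not D or D and (C and D or not D and D) and (C and D or not C and C)
= C and D and not D or D and (C and D or not D and D) and (C and D or not C and C)   (idempotence)
= C and D and not D or D and (C and D or not D and D) and C and D   (complement / identity)
= C and D and not D or D and C and D and C and D   (complement / identity)
= C and D and not D or D and C and D   (idempotence)
= C and D   (distribution)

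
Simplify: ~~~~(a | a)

a

~~~~(a | a)
= ~~~~a   [idempotence]
= ~~a   [double negation]
= a   [double negation]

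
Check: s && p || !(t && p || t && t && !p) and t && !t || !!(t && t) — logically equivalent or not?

No

E1: s && p || !(t && p || t && t && !p)
    = s && p || !(t && p || t && !p)   [idempotence]
    = s && p || !t   [distribution]
E2: t && !t || !!(t && t)
    = t && !t || t && t   [double negation]
    = t   [distribution]
These differ: at p=0, s=0, t=0, E1 = 1 but E2 = 0.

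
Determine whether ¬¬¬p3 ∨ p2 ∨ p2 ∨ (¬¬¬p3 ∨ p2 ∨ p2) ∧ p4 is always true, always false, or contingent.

¬¬¬p3 ∨ p2 ∨ p2 ∨ (¬¬¬p3 ∨ p2 ∨ p2) ∧ p4
= ¬¬¬p3 ∨ p2 ∨ p2   — absorption
= ¬¬¬p3 ∨ p2   — idempotence
= ¬p3 ∨ p2   — double negation
This depends on p2, p3, so it is not a constant.

contingent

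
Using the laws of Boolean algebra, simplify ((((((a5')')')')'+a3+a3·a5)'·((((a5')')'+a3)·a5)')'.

((((((a5')')')')'+a3+a3·a5)'·((((a5')')'+a3)·a5)')'
= ((((a5')')'+a3+a3·a5)'·((((a5')')'+a3)·a5)')'   — double negation
= ((((a5')')'+a3)'·((((a5')')'+a3)·a5)')'   — absorption
= ((a5')')'+a3+(((a5')')'+a3)·a5   — De Morgan
= ((a5')')'+a3   — absorption
= a5'+a3   — double negation

a5'+a3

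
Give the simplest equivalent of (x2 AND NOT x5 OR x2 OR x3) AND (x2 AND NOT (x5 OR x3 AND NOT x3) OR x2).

(x2 AND NOT x5 OR x2 OR x3) AND (x2 AND NOT (x5 OR x3 AND NOT x3) OR x2)
= (x2 AND NOT x5 OR x2 OR x3) AND (x2 AND NOT x5 OR x2)
= x2 AND NOT x5 OR x2
= x2

x2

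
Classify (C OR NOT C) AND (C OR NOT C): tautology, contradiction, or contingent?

(C OR NOT C) AND (C OR NOT C)
= C OR NOT C
= TRUE

tautology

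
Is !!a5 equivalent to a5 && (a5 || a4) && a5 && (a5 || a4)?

Yes

E1: !!a5
    = a5   [double negation]
E2: a5 && (a5 || a4) && a5 && (a5 || a4)
    = a5 && (a5 || a4)   [idempotence]
    = a5   [absorption]
Both reduce to a5, so they are equivalent.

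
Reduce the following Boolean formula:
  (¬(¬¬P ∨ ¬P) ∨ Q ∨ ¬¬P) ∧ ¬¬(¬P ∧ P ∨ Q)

Q

(¬(¬¬P ∨ ¬P) ∨ Q ∨ ¬¬P) ∧ ¬¬(¬P ∧ P ∨ Q)
= (¬(¬¬P ∨ ¬P) ∨ Q ∨ ¬¬P) ∧ ¬¬Q   — complement / identity
= (¬P ∧ P ∨ Q ∨ ¬¬P) ∧ ¬¬Q   — De Morgan
= (Q ∨ ¬¬P) ∧ ¬¬Q   — complement / identity
= (Q ∨ ¬¬P) ∧ Q   — double negation
= (Q ∨ P) ∧ Q   — double negation
= Q   — absorption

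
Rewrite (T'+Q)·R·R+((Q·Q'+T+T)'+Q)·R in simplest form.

(T'+Q)·R

(T'+Q)·R·R+((Q·Q'+T+T)'+Q)·R
= (T'+Q)·R·R+((Q·Q'+T)'+Q)·R   (idempotence)
= (T'+Q)·R·R+(T'+Q)·R   (complement / identity)
= (T'+Q)·R   (absorption)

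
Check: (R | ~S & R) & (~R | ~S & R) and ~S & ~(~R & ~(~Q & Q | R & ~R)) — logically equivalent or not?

Yes

E1: (R | ~S & R) & (~R | ~S & R)
    = R & ~R | ~S & R   — distribution
    = ~S & R   — complement / identity
E2: ~S & ~(~R & ~(~Q & Q | R & ~R))
    = ~S & (R | ~Q & Q | R & ~R)   — De Morgan
    = ~S & (R | ~Q & Q)   — complement / identity
    = ~S & R   — complement / identity
Both reduce to ~S & R, so they are equivalent.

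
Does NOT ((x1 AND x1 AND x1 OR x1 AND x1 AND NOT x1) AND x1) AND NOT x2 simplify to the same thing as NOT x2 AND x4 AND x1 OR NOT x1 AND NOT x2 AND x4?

E1: NOT ((x1 AND x1 AND x1 OR x1 AND x1 AND NOT x1) AND x1) AND NOT x2
    = NOT (x1 AND x1 AND x1) AND NOT x2
    = NOT (x1 AND x1) AND NOT x2
    = NOT x1 AND NOT x2
E2: NOT x2 AND x4 AND x1 OR NOT x1 AND NOT x2 AND x4
    = NOT x2 AND x4
These differ: at x1=0, x2=0, x4=0, E1 = 1 but E2 = 0.

No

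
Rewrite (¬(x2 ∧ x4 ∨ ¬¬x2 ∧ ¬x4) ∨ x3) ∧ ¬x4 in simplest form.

(¬(x2 ∧ x4 ∨ ¬¬x2 ∧ ¬x4) ∨ x3) ∧ ¬x4
= (¬(x2 ∧ x4 ∨ x2 ∧ ¬x4) ∨ x3) ∧ ¬x4   [double negation]
= (¬x2 ∨ x3) ∧ ¬x4   [distribution]

(¬x2 ∨ x3) ∧ ¬x4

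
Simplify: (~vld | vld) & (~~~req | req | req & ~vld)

(~vld | vld) & (~~~req | req | req & ~vld)
= (~vld | vld) & (~~~req | req)   — absorption
= (~vld | vld) & (~req | req)   — double negation
= ~req | req   — complement / identity
= 1   — complement

1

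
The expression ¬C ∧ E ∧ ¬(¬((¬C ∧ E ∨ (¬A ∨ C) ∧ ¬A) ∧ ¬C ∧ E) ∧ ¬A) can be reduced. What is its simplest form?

¬C ∧ E ∧ ¬(¬((¬C ∧ E ∨ (¬A ∨ C) ∧ ¬A) ∧ ¬C ∧ E) ∧ ¬A)
= ¬C ∧ E ∧ ((¬C ∧ E ∨ (¬A ∨ C) ∧ ¬A) ∧ ¬C ∧ E ∨ A)
= ¬C ∧ E ∧ ((¬C ∧ E ∨ ¬A) ∧ ¬C ∧ E ∨ A)
= ¬C ∧ E ∧ (¬C ∧ E ∨ A)
= ¬C ∧ E

¬C ∧ E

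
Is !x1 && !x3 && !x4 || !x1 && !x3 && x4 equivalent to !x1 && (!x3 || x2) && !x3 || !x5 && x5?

E1: !x1 && !x3 && !x4 || !x1 && !x3 && x4
    = !x1 && !x3
E2: !x1 && (!x3 || x2) && !x3 || !x5 && x5
    = !x1 && (!x3 || x2) && !x3
    = !x1 && !x3
Both reduce to !x1 && !x3, so they are equivalent.

Yes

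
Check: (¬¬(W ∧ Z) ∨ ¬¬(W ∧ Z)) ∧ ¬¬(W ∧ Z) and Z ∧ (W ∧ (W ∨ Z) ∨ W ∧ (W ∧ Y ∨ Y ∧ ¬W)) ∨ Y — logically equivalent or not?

No

E1: (¬¬(W ∧ Z) ∨ ¬¬(W ∧ Z)) ∧ ¬¬(W ∧ Z)
    = ¬¬(W ∧ Z) ∧ ¬¬(W ∧ Z)   (idempotence)
    = ¬¬(W ∧ Z)   (idempotence)
    = W ∧ Z   (double negation)
E2: Z ∧ (W ∧ (W ∨ Z) ∨ W ∧ (W ∧ Y ∨ Y ∧ ¬W)) ∨ Y
    = Z ∧ (W ∧ (W ∨ Z) ∨ W ∧ Y) ∨ Y   (distribution)
    = Z ∧ (W ∨ W ∧ Y) ∨ Y   (absorption)
    = Z ∧ W ∨ Y   (absorption)
These differ: at W=0, Y=1, Z=0, E1 = 0 but E2 = 1.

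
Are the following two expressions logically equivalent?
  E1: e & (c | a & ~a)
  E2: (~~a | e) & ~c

E1: e & (c | a & ~a)
    = e & c   — complement / identity
E2: (~~a | e) & ~c
    = (a | e) & ~c   — double negation
These differ: at a=1, c=1, e=1, E1 = 1 but E2 = 0.

No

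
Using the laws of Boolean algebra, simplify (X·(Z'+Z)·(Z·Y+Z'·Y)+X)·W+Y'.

(X·(Z'+Z)·(Z·Y+Z'·Y)+X)·W+Y'
= (X·(Z'+Z)·Y+X)·W+Y'
= (X·Y+X)·W+Y'
= X·W+Y'

X·W+Y'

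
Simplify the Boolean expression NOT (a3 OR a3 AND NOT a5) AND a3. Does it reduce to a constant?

FALSE

NOT (a3 OR a3 AND NOT a5) AND a3
= NOT a3 AND a3   — absorption
= FALSE   — complement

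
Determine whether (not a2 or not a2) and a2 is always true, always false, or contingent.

always false

(not a2 or not a2) and a2
= not a2 and a2   (idempotence)
= False   (complement)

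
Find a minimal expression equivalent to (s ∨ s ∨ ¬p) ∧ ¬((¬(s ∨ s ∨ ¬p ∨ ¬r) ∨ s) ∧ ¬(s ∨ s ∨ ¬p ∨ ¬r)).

s ∨ ¬p

(s ∨ s ∨ ¬p) ∧ ¬((¬(s ∨ s ∨ ¬p ∨ ¬r) ∨ s) ∧ ¬(s ∨ s ∨ ¬p ∨ ¬r))
= (s ∨ s ∨ ¬p) ∧ ¬¬(s ∨ s ∨ ¬p ∨ ¬r)   [absorption]
= (s ∨ s ∨ ¬p) ∧ (s ∨ s ∨ ¬p ∨ ¬r)   [double negation]
= s ∨ s ∨ ¬p   [absorption]
= s ∨ ¬p   [idempotence]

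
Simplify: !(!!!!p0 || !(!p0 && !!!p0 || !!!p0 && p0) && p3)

!(!!!!p0 || !(!p0 && !!!p0 || !!!p0 && p0) && p3)
= !(!!!!p0 || !!!!p0 && p3)
= !!!!!p0
= !!!p0
= !p0

!p0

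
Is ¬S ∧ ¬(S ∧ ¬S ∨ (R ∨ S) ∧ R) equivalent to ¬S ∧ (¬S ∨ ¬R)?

E1: ¬S ∧ ¬(S ∧ ¬S ∨ (R ∨ S) ∧ R)
    = ¬S ∧ ¬(S ∧ ¬S ∨ R)
    = ¬S ∧ ¬R
E2: ¬S ∧ (¬S ∨ ¬R)
    = ¬S
These differ: at R=1, S=0, E1 = 0 but E2 = 1.

No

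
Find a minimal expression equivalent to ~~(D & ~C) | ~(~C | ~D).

D

~~(D & ~C) | ~(~C | ~D)
= ~~(D & ~C) | C & D   (De Morgan)
= D & ~C | C & D   (double negation)
= D   (distribution)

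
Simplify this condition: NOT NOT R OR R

R

NOT NOT R OR R
= R OR R   (double negation)
= R   (idempotence)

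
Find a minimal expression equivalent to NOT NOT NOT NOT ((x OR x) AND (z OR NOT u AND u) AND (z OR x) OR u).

NOT NOT NOT NOT ((x OR x) AND (z OR NOT u AND u) AND (z OR x) OR u)
= NOT NOT NOT NOT ((x OR x) AND z AND (z OR x) OR u)
= NOT NOT NOT NOT (x AND z AND (z OR x) OR u)
= NOT NOT (x AND z AND (z OR x) OR u)
= NOT NOT (x AND z OR u)
= x AND z OR u

x AND z OR u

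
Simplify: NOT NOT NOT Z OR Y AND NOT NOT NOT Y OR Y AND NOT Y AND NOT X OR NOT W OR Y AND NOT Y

NOT NOT NOT Z OR Y AND NOT NOT NOT Y OR Y AND NOT Y AND NOT X OR NOT W OR Y AND NOT Y
= NOT NOT NOT Z OR Y AND NOT Y OR Y AND NOT Y AND NOT X OR NOT W OR Y AND NOT Y   — double negation
= NOT NOT NOT Z OR Y AND NOT Y OR NOT W OR Y AND NOT Y   — absorption
= NOT NOT NOT Z OR NOT W OR Y AND NOT Y   — complement / identity
= NOT NOT NOT Z OR NOT W   — complement / identity
= NOT Z OR NOT W   — double negation

NOT Z OR NOT W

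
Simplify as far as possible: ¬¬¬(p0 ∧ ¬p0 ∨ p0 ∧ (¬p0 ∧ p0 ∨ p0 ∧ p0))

¬¬¬(p0 ∧ ¬p0 ∨ p0 ∧ (¬p0 ∧ p0 ∨ p0 ∧ p0))
= ¬¬¬(p0 ∧ ¬p0 ∨ p0 ∧ p0)   — distribution
= ¬¬¬p0   — distribution
= ¬p0   — double negation

¬p0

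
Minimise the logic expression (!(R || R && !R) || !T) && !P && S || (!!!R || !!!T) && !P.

(!R || !T) && !P

(!(R || R && !R) || !T) && !P && S || (!!!R || !!!T) && !P
= (!(R || R && !R) || !T) && !P && S || (!!!R || !T) && !P   [double negation]
= (!(R || R && !R) || !T) && !P && S || (!R || !T) && !P   [double negation]
= (!R || !T) && !P && S || (!R || !T) && !P   [complement / identity]
= (!R || !T) && !P   [absorption]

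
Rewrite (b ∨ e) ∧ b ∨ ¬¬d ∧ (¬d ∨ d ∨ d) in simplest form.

(b ∨ e) ∧ b ∨ ¬¬d ∧ (¬d ∨ d ∨ d)
= (b ∨ e) ∧ b ∨ ¬¬d ∧ (¬d ∨ d)   — idempotence
= (b ∨ e) ∧ b ∨ d ∧ (¬d ∨ d)   — double negation
= b ∨ d ∧ (¬d ∨ d)   — absorption
= b ∨ d   — complement / identity

b ∨ d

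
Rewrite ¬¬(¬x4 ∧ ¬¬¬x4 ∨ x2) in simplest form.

¬¬(¬x4 ∧ ¬¬¬x4 ∨ x2)
= ¬¬(¬x4 ∧ ¬x4 ∨ x2)
= ¬¬(¬x4 ∨ x2)
= ¬x4 ∨ x2

¬x4 ∨ x2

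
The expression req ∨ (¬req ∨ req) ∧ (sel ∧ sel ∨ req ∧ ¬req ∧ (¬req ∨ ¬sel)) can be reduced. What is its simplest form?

req ∨ (¬req ∨ req) ∧ (sel ∧ sel ∨ req ∧ ¬req ∧ (¬req ∨ ¬sel))
= req ∨ sel ∧ sel ∨ req ∧ ¬req ∧ (¬req ∨ ¬sel)   — complement / identity
= req ∨ sel ∧ sel ∨ req ∧ ¬req   — absorption
= req ∨ sel ∧ sel   — complement / identity
= req ∨ sel   — idempotence

req ∨ sel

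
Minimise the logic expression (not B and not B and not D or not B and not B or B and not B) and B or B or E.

(not B and not B and not D or not B and not B or B and not B) and B or B or E
= (not B and not B or B and not B) and B or B or E   — absorption
= not B and B or B or E   — distribution
= B or E   — complement / identity

B or E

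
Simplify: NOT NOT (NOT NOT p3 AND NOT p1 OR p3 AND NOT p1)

p3 AND NOT p1

NOT NOT (NOT NOT p3 AND NOT p1 OR p3 AND NOT p1)
= NOT NOT (p3 AND NOT p1 OR p3 AND NOT p1)   [double negation]
= p3 AND NOT p1 OR p3 AND NOT p1   [double negation]
= p3 AND NOT p1   [idempotence]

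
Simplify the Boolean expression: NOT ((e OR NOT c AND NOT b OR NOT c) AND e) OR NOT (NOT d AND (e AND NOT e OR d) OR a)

NOT ((e OR NOT c AND NOT b OR NOT c) AND e) OR NOT (NOT d AND (e AND NOT e OR d) OR a)
= NOT ((e OR NOT c) AND e) OR NOT (NOT d AND (e AND NOT e OR d) OR a)   [absorption]
= NOT ((e OR NOT c) AND e) OR NOT (NOT d AND d OR a)   [complement / identity]
= NOT e OR NOT (NOT d AND d OR a)   [absorption]
= NOT e OR NOT a   [complement / identity]

NOT e OR NOT a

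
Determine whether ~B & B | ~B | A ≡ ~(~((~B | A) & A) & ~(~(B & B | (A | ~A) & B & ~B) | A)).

E1: ~B & B | ~B | A
    = ~B | A
E2: ~(~((~B | A) & A) & ~(~(B & B | (A | ~A) & B & ~B) | A))
    = ~(~((~B | A) & A) & ~(~(B & B | B & ~B) | A))
    = (~B | A) & A | ~(B & B | B & ~B) | A
    = (~B | A) & A | ~B | A
    = ~B | A
Both reduce to ~B | A, so they are equivalent.

Yes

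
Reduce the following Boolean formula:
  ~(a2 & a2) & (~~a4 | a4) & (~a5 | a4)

~(a2 & a2) & (~~a4 | a4) & (~a5 | a4)
= ~a2 & (~~a4 | a4) & (~a5 | a4)
= ~a2 & (a4 | a4) & (~a5 | a4)
= ~a2 & (a4 | a4 & ~a5)
= ~a2 & a4

~a2 & a4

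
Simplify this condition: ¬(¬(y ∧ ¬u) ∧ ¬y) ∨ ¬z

y ∨ ¬z

¬(¬(y ∧ ¬u) ∧ ¬y) ∨ ¬z
= y ∧ ¬u ∨ y ∨ ¬z   (De Morgan)
= y ∨ ¬z   (absorption)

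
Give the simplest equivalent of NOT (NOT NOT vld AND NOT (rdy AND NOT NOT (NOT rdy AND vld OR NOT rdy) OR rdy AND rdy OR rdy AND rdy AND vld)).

NOT vld OR rdy

NOT (NOT NOT vld AND NOT (rdy AND NOT NOT (NOT rdy AND vld OR NOT rdy) OR rdy AND rdy OR rdy AND rdy AND vld))
= NOT (NOT NOT vld AND NOT (rdy AND (NOT rdy AND vld OR NOT rdy) OR rdy AND rdy OR rdy AND rdy AND vld))   (double negation)
= NOT (NOT NOT vld AND NOT (rdy AND NOT rdy OR rdy AND rdy OR rdy AND rdy AND vld))   (absorption)
= NOT (NOT NOT vld AND NOT (rdy AND NOT rdy OR rdy AND rdy))   (absorption)
= NOT (NOT NOT vld AND NOT rdy)   (distribution)
= NOT vld OR rdy   (De Morgan)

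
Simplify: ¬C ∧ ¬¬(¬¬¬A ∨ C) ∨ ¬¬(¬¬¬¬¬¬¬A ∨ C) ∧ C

¬A ∨ C

¬C ∧ ¬¬(¬¬¬A ∨ C) ∨ ¬¬(¬¬¬¬¬¬¬A ∨ C) ∧ C
= ¬C ∧ ¬¬(¬¬¬A ∨ C) ∨ ¬¬(¬¬¬¬¬A ∨ C) ∧ C   [double negation]
= ¬C ∧ ¬¬(¬¬¬A ∨ C) ∨ ¬¬(¬¬¬A ∨ C) ∧ C   [double negation]
= ¬¬(¬¬¬A ∨ C)   [distribution]
= ¬¬(¬A ∨ C)   [double negation]
= ¬A ∨ C   [double negation]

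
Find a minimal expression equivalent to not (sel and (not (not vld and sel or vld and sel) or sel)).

not (sel and (not (not vld and sel or vld and sel) or sel))
= not (sel and (not sel or sel))   — distribution
= not sel   — complement / identity

not sel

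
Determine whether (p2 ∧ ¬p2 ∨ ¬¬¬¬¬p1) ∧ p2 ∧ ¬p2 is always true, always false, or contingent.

always false

(p2 ∧ ¬p2 ∨ ¬¬¬¬¬p1) ∧ p2 ∧ ¬p2
= (p2 ∧ ¬p2 ∨ ¬¬¬p1) ∧ p2 ∧ ¬p2   — double negation
= (p2 ∧ ¬p2 ∨ ¬p1) ∧ p2 ∧ ¬p2   — double negation
= p2 ∧ ¬p2   — absorption
= False   — complement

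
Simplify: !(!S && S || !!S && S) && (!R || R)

!(!S && S || !!S && S) && (!R || R)
= !(!S && S || !!S && S)   [complement / identity]
= !(!S && S || S && S)   [double negation]
= !S   [distribution]

!S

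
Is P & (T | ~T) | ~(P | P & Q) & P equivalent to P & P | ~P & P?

E1: P & (T | ~T) | ~(P | P & Q) & P
    = P | ~(P | P & Q) & P
    = P | ~P & P
    = P
E2: P & P | ~P & P
    = P
Both reduce to P, so they are equivalent.

Yes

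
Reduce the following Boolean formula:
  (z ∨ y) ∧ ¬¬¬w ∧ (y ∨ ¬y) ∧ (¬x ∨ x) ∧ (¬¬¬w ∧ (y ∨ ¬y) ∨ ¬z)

(z ∨ y) ∧ ¬¬¬w ∧ (y ∨ ¬y) ∧ (¬x ∨ x) ∧ (¬¬¬w ∧ (y ∨ ¬y) ∨ ¬z)
= (z ∨ y) ∧ ¬¬¬w ∧ (y ∨ ¬y) ∧ (¬¬¬w ∧ (y ∨ ¬y) ∨ ¬z)   (complement / identity)
= (z ∨ y) ∧ ¬¬¬w ∧ (y ∨ ¬y)   (absorption)
= (z ∨ y) ∧ ¬w ∧ (y ∨ ¬y)   (double negation)
= (z ∨ y) ∧ ¬w   (complement / identity)

(z ∨ y) ∧ ¬w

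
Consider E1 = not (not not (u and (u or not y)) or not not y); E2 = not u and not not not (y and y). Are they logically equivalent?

E1: not (not not (u and (u or not y)) or not not y)
    = not (u and (u or not y)) and not y   (De Morgan)
    = not u and not y   (absorption)
E2: not u and not not not (y and y)
    = not u and not not not y   (idempotence)
    = not u and not y   (double negation)
Both reduce to not u and not y, so they are equivalent.

Yes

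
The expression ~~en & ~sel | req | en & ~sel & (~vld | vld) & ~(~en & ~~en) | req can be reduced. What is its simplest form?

en & ~sel | req

~~en & ~sel | req | en & ~sel & (~vld | vld) & ~(~en & ~~en) | req
= ~~en & ~sel | req | en & ~sel & (~vld | vld) & (en | ~en) | req   — De Morgan
= en & ~sel | req | en & ~sel & (~vld | vld) & (en | ~en) | req   — double negation
= en & ~sel | req | en & ~sel & (en | ~en) | req   — complement / identity
= en & ~sel | req | en & ~sel | req   — complement / identity
= en & ~sel | req   — idempotence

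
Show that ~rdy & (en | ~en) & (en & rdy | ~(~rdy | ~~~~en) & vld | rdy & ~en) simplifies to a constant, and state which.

0

~rdy & (en | ~en) & (en & rdy | ~(~rdy | ~~~~en) & vld | rdy & ~en)
= ~rdy & (en | ~en) & (en & rdy | ~(~rdy | ~~en) & vld | rdy & ~en)   (double negation)
= ~rdy & (en & rdy | ~(~rdy | ~~en) & vld | rdy & ~en)   (complement / identity)
= ~rdy & (en & rdy | rdy & ~en & vld | rdy & ~en)   (De Morgan)
= ~rdy & (en & rdy | rdy & ~en)   (absorption)
= ~rdy & rdy   (distribution)
= 0   (complement)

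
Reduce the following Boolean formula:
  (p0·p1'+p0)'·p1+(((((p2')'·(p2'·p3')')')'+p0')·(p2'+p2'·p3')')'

(p0·p1'+p0)'·p1+(((((p2')'·(p2'·p3')')')'+p0')·(p2'+p2'·p3')')'
= p0'·p1+(((((p2')'·(p2'·p3')')')'+p0')·(p2'+p2'·p3')')'   [absorption]
= p0'·p1+(((p2'+p2'·p3')'+p0')·(p2'+p2'·p3')')'   [De Morgan]
= p0'·p1+((p2'+p2'·p3')')'   [absorption]
= p0'·p1+((p2')')'   [absorption]
= p0'·p1+p2'   [double negation]

p0'·p1+p2'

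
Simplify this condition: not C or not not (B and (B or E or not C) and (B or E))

not C or B

not C or not not (B and (B or E or not C) and (B or E))
= not C or B and (B or E or not C) and (B or E)   (double negation)
= not C or B and (B or E)   (absorption)
= not C or B   (absorption)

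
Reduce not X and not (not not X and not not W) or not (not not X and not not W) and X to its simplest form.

not X or not W

not X and not (not not X and not not W) or not (not not X and not not W) and X
= not (not not X and not not W)   [distribution]
= not X or not W   [De Morgan]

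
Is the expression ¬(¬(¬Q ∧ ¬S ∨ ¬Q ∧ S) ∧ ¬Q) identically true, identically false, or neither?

¬(¬(¬Q ∧ ¬S ∨ ¬Q ∧ S) ∧ ¬Q)
= ¬(¬¬Q ∧ ¬Q)   [distribution]
= ¬Q ∨ Q   [De Morgan]
= True   [complement]

identically true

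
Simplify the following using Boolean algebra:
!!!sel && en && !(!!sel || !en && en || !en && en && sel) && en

!sel && en

!!!sel && en && !(!!sel || !en && en || !en && en && sel) && en
= !!!sel && en && !(!!sel || !en && en) && en
= !!!sel && en && !!!sel && en
= !!!sel && en
= !sel && en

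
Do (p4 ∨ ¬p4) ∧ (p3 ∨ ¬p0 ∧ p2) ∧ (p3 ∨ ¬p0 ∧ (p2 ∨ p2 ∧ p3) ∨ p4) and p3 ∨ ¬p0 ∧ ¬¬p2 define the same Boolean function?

E1: (p4 ∨ ¬p4) ∧ (p3 ∨ ¬p0 ∧ p2) ∧ (p3 ∨ ¬p0 ∧ (p2 ∨ p2 ∧ p3) ∨ p4)
    = (p3 ∨ ¬p0 ∧ p2) ∧ (p3 ∨ ¬p0 ∧ (p2 ∨ p2 ∧ p3) ∨ p4)
    = (p3 ∨ ¬p0 ∧ p2) ∧ (p3 ∨ ¬p0 ∧ p2 ∨ p4)
    = p3 ∨ ¬p0 ∧ p2
E2: p3 ∨ ¬p0 ∧ ¬¬p2
    = p3 ∨ ¬p0 ∧ p2
Both reduce to p3 ∨ ¬p0 ∧ p2, so they are equivalent.

Yes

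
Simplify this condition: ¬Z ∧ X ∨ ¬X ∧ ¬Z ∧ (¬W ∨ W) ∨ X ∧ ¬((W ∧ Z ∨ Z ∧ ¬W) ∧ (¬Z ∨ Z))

¬Z ∧ X ∨ ¬X ∧ ¬Z ∧ (¬W ∨ W) ∨ X ∧ ¬((W ∧ Z ∨ Z ∧ ¬W) ∧ (¬Z ∨ Z))
= ¬Z ∧ X ∨ ¬X ∧ ¬Z ∨ X ∧ ¬((W ∧ Z ∨ Z ∧ ¬W) ∧ (¬Z ∨ Z))
= ¬Z ∧ X ∨ ¬X ∧ ¬Z ∨ X ∧ ¬(Z ∧ (¬Z ∨ Z))
= ¬Z ∧ X ∨ ¬X ∧ ¬Z ∨ X ∧ ¬Z
= ¬Z ∧ X ∨ ¬Z
= ¬Z

¬Z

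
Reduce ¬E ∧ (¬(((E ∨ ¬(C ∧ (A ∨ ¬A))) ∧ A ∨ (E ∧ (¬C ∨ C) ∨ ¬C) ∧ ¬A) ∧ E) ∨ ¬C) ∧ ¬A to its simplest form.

¬E ∧ (¬(((E ∨ ¬(C ∧ (A ∨ ¬A))) ∧ A ∨ (E ∧ (¬C ∨ C) ∨ ¬C) ∧ ¬A) ∧ E) ∨ ¬C) ∧ ¬A
= ¬E ∧ (¬(((E ∨ ¬(C ∧ (A ∨ ¬A))) ∧ A ∨ (E ∨ ¬C) ∧ ¬A) ∧ E) ∨ ¬C) ∧ ¬A   [complement / identity]
= ¬E ∧ (¬(((E ∨ ¬C) ∧ A ∨ (E ∨ ¬C) ∧ ¬A) ∧ E) ∨ ¬C) ∧ ¬A   [complement / identity]
= ¬E ∧ (¬((E ∨ ¬C) ∧ E) ∨ ¬C) ∧ ¬A   [distribution]
= ¬E ∧ (¬E ∨ ¬C) ∧ ¬A   [absorption]
= ¬E ∧ ¬A   [absorption]

¬E ∧ ¬A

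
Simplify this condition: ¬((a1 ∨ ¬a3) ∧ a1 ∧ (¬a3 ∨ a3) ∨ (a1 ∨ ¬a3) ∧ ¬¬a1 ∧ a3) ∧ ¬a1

¬((a1 ∨ ¬a3) ∧ a1 ∧ (¬a3 ∨ a3) ∨ (a1 ∨ ¬a3) ∧ ¬¬a1 ∧ a3) ∧ ¬a1
= ¬((a1 ∨ ¬a3) ∧ a1 ∧ (¬a3 ∨ a3) ∨ (a1 ∨ ¬a3) ∧ a1 ∧ a3) ∧ ¬a1   (double negation)
= ¬((a1 ∨ ¬a3) ∧ a1 ∨ (a1 ∨ ¬a3) ∧ a1 ∧ a3) ∧ ¬a1   (complement / identity)
= ¬((a1 ∨ ¬a3) ∧ a1) ∧ ¬a1   (absorption)
= ¬a1 ∧ ¬a1   (absorption)
= ¬a1   (idempotence)

¬a1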